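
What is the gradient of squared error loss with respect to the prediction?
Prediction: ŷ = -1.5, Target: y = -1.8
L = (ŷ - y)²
∂L/∂ŷ = 0.6

∂L/∂ŷ = 2(ŷ - y) = 2(-1.5 - -1.8) = 2(0.3) = 0.6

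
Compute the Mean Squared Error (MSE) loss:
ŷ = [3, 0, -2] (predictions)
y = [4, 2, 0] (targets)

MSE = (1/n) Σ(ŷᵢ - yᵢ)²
MSE = 3

MSE = (1/3)((3-4)² + (0-2)² + (-2-0)²) = (1/3)(1 + 4 + 4) = 3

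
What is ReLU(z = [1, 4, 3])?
h = [1, 4, 3]

ReLU applied element-wise: max(0,1)=1, max(0,4)=4, max(0,3)=3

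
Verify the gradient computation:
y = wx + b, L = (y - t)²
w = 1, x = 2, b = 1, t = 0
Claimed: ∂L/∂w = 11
Incorrect

y = (1)(2) + 1 = 3
∂L/∂y = 2(y - t) = 2(3 - 0) = 6
∂y/∂w = x = 2
∂L/∂w = 6 × 2 = 12

Claimed value: 11
Incorrect: The correct gradient is 12.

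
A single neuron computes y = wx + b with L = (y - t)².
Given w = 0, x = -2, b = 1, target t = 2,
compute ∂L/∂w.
∂L/∂w = 4

y = wx + b = (0)(-2) + 1 = 1
∂L/∂y = 2(y - t) = 2(1 - 2) = -2
∂y/∂w = x = -2
∂L/∂w = ∂L/∂y · ∂y/∂w = -2 × -2 = 4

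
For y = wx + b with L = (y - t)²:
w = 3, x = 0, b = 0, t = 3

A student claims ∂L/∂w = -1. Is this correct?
Incorrect

y = (3)(0) + 0 = 0
∂L/∂y = 2(y - t) = 2(0 - 3) = -6
∂y/∂w = x = 0
∂L/∂w = -6 × 0 = 0

Claimed value: -1
Incorrect: The correct gradient is 0.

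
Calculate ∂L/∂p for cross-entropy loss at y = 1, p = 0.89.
∂L/∂p = -1.124

∂L/∂p = -y/p + (1-y)/(1-p) = -1/0.89 + 0 = -1.124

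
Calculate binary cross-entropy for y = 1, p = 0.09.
L = 2.408

L = -1·log(0.09) - 0·log(0.91) = -log(0.09) = 2.408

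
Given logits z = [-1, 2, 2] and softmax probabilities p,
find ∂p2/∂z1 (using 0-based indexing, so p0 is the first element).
∂p2/∂z1 = -0.238

p = softmax(z) = [0.02429, 0.4879, 0.4879]
p2 = 0.4879, p1 = 0.4879

∂p2/∂z1 = -p2 × p1 = -0.4879 × 0.4879 = -0.238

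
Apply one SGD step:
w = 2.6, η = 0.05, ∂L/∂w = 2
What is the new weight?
w_new = 2.5

w_new = w - η·∂L/∂w = 2.6 - 0.05×(2) = 2.6 - (0.1) = 2.5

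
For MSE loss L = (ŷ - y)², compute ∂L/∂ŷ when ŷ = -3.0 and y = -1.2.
∂L/∂ŷ = -3.6

∂L/∂ŷ = 2(ŷ - y) = 2(-3.0 - -1.2) = 2(-1.8) = -3.6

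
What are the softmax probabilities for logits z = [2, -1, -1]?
p = [0.9094, 0.0453, 0.0453]

exp(z) = [7.389, 0.3679, 0.3679]
Sum = 8.125
p = [0.9094, 0.0453, 0.0453]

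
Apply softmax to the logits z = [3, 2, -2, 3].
p = [0.4211, 0.1549, 0.0028, 0.4211]

exp(z) = [20.09, 7.389, 0.1353, 20.09]
Sum = 47.7
p = [0.4211, 0.1549, 0.0028, 0.4211]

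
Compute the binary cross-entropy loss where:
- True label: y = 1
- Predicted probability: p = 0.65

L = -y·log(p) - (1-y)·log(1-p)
L = 0.4308

L = -1·log(0.65) - 0·log(0.35) = -log(0.65) = 0.4308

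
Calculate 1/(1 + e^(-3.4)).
0.9677

sigmoid(3.4) = 1/(1 + e^(-3.4)) = 1/(1 + 0.03337) = 0.9677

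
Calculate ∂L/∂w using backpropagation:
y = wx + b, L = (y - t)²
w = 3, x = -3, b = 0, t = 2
∂L/∂w = 66

y = wx + b = (3)(-3) + 0 = -9
∂L/∂y = 2(y - t) = 2(-9 - 2) = -22
∂y/∂w = x = -3
∂L/∂w = ∂L/∂y · ∂y/∂w = -22 × -3 = 66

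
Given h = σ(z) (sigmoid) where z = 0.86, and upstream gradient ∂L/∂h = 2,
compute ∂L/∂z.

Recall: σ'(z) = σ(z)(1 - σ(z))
∂L/∂z = 0.4179

σ(0.86) = 0.7027
σ'(0.86) = σ(0.86)(1 - σ(0.86)) = 0.7027 × 0.2973 = 0.2089
∂L/∂z = ∂L/∂h · σ'(z) = 2 × 0.2089 = 0.4179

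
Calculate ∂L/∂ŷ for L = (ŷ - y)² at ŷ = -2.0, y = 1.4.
∂L/∂ŷ = -6.8

∂L/∂ŷ = 2(ŷ - y) = 2(-2.0 - 1.4) = 2(-3.4) = -6.8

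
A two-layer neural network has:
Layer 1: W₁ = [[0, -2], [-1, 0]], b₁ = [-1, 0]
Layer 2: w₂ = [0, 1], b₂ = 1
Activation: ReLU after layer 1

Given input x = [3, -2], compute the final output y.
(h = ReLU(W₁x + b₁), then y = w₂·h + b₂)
y = 1

Layer 1 pre-activation: z₁ = [3, -3]
After ReLU: h = [3, 0]
Layer 2 output: y = 0×3 + 1×0 + 1 = 1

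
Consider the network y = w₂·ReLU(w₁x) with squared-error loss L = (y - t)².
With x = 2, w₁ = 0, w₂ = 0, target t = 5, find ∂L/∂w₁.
∂L/∂w₁ = 0

Forward pass:
z = w₁x = 0×2 = 0
h = ReLU(0) = 0
y = w₂h = 0×0 = 0

Backward pass:
∂L/∂y = 2(y - t) = 2(0 - 5) = -10
∂y/∂h = w₂ = 0
∂h/∂z = 0 (ReLU derivative)
∂z/∂w₁ = x = 2

∂L/∂w₁ = -10 × 0 × 0 × 2 = 0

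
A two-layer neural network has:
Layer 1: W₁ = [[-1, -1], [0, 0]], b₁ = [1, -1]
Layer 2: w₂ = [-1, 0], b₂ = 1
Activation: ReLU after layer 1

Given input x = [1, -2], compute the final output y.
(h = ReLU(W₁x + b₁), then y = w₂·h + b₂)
y = -1

Layer 1 pre-activation: z₁ = [2, -1]
After ReLU: h = [2, 0]
Layer 2 output: y = -1×2 + 0×0 + 1 = -1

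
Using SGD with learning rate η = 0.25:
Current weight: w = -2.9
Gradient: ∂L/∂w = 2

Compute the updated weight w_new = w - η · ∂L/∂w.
w_new = -3.4

w_new = w - η·∂L/∂w = -2.9 - 0.25×(2) = -2.9 - (0.5) = -3.4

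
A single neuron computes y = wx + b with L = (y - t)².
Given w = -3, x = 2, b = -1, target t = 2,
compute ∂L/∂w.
∂L/∂w = -36

y = wx + b = (-3)(2) + -1 = -7
∂L/∂y = 2(y - t) = 2(-7 - 2) = -18
∂y/∂w = x = 2
∂L/∂w = ∂L/∂y · ∂y/∂w = -18 × 2 = -36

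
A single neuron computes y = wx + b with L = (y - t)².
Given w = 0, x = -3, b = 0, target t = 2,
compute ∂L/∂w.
∂L/∂w = 12

y = wx + b = (0)(-3) + 0 = 0
∂L/∂y = 2(y - t) = 2(0 - 2) = -4
∂y/∂w = x = -3
∂L/∂w = ∂L/∂y · ∂y/∂w = -4 × -3 = 12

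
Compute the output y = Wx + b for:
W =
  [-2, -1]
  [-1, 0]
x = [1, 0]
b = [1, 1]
y = [-1, 0]

Wx = [-2×1 + -1×0, -1×1 + 0×0]
   = [-2, -1]
y = Wx + b = [-2 + 1, -1 + 1] = [-1, 0]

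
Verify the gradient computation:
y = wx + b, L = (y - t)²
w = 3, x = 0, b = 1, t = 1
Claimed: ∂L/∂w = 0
Correct

y = (3)(0) + 1 = 1
∂L/∂y = 2(y - t) = 2(1 - 1) = 0
∂y/∂w = x = 0
∂L/∂w = 0 × 0 = 0

Claimed value: 0
Correct: The correct gradient is 0.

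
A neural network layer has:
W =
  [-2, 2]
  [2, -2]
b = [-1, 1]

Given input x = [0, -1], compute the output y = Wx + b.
y = [-3, 3]

Wx = [-2×0 + 2×-1, 2×0 + -2×-1]
   = [-2, 2]
y = Wx + b = [-2 + -1, 2 + 1] = [-3, 3]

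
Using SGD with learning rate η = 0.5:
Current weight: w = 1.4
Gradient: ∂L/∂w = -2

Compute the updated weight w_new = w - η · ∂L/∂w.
w_new = 2.4

w_new = w - η·∂L/∂w = 1.4 - 0.5×(-2) = 1.4 - (-1) = 2.4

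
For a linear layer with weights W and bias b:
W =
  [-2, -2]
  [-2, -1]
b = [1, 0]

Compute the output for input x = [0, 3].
y = [-5, -3]

Wx = [-2×0 + -2×3, -2×0 + -1×3]
   = [-6, -3]
y = Wx + b = [-6 + 1, -3 + 0] = [-5, -3]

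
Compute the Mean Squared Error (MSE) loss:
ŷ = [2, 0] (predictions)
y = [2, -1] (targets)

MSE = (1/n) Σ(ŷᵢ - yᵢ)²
MSE = 0.5

MSE = (1/2)((2-2)² + (0--1)²) = (1/2)(0 + 1) = 0.5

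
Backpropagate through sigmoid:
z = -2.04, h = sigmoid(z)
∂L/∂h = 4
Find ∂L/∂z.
∂L/∂z = 0.4073

σ(-2.04) = 0.1151
σ'(-2.04) = σ(-2.04)(1 - σ(-2.04)) = 0.1151 × 0.8849 = 0.1018
∂L/∂z = ∂L/∂h · σ'(z) = 4 × 0.1018 = 0.4073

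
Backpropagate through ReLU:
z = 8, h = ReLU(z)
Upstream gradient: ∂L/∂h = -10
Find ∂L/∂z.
∂L/∂z = -10

h = ReLU(8) = 8
Since z > 0: ∂h/∂z = 1
∂L/∂z = ∂L/∂h · ∂h/∂z = -10 × 1 = -10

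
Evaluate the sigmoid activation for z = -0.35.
0.4134

sigmoid(-0.35) = 1/(1 + e^(0.35)) = 1/(1 + 1.419) = 0.4134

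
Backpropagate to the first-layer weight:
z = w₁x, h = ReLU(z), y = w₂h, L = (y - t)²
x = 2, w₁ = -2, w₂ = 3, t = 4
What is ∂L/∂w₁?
∂L/∂w₁ = 0

Forward pass:
z = w₁x = -2×2 = -4
h = ReLU(-4) = 0
y = w₂h = 3×0 = 0

Backward pass:
∂L/∂y = 2(y - t) = 2(0 - 4) = -8
∂y/∂h = w₂ = 3
∂h/∂z = 0 (ReLU derivative)
∂z/∂w₁ = x = 2

∂L/∂w₁ = -8 × 3 × 0 × 2 = 0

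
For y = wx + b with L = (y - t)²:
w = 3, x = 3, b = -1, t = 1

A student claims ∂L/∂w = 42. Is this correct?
Correct

y = (3)(3) + -1 = 8
∂L/∂y = 2(y - t) = 2(8 - 1) = 14
∂y/∂w = x = 3
∂L/∂w = 14 × 3 = 42

Claimed value: 42
Correct: The correct gradient is 42.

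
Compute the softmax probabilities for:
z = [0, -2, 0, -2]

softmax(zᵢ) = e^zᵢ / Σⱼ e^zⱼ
p = [0.4404, 0.0596, 0.4404, 0.0596]

exp(z) = [1, 0.1353, 1, 0.1353]
Sum = 2.271
p = [0.4404, 0.0596, 0.4404, 0.0596]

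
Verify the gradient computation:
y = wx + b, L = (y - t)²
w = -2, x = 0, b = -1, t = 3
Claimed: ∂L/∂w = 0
Correct

y = (-2)(0) + -1 = -1
∂L/∂y = 2(y - t) = 2(-1 - 3) = -8
∂y/∂w = x = 0
∂L/∂w = -8 × 0 = 0

Claimed value: 0
Correct: The correct gradient is 0.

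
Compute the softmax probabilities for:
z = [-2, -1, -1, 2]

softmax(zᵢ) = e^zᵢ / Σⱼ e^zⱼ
p = [0.0164, 0.0445, 0.0445, 0.8945]

exp(z) = [0.1353, 0.3679, 0.3679, 7.389]
Sum = 8.26
p = [0.0164, 0.0445, 0.0445, 0.8945]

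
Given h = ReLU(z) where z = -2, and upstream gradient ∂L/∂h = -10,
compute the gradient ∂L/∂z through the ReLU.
∂L/∂z = 0

h = ReLU(-2) = 0
Since z < 0: ∂h/∂z = 0
∂L/∂z = ∂L/∂h · ∂h/∂z = -10 × 0 = 0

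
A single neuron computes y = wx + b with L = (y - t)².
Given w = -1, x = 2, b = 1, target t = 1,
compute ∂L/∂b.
∂L/∂b = -4

y = wx + b = (-1)(2) + 1 = -1
∂L/∂y = 2(y - t) = 2(-1 - 1) = -4
∂y/∂b = 1
∂L/∂b = ∂L/∂y · ∂y/∂b = -4 × 1 = -4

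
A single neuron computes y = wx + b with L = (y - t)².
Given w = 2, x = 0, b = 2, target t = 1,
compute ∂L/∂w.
∂L/∂w = 0

y = wx + b = (2)(0) + 2 = 2
∂L/∂y = 2(y - t) = 2(2 - 1) = 2
∂y/∂w = x = 0
∂L/∂w = ∂L/∂y · ∂y/∂w = 2 × 0 = 0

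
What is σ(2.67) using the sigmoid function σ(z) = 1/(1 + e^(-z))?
0.9352

sigmoid(2.67) = 1/(1 + e^(-2.67)) = 1/(1 + 0.06925) = 0.9352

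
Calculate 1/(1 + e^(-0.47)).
0.6154

sigmoid(0.47) = 1/(1 + e^(-0.47)) = 1/(1 + 0.625) = 0.6154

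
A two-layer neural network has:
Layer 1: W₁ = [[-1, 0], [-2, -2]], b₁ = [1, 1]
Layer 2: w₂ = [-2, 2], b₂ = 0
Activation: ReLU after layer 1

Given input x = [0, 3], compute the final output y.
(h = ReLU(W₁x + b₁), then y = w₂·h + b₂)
y = -2

Layer 1 pre-activation: z₁ = [1, -5]
After ReLU: h = [1, 0]
Layer 2 output: y = -2×1 + 2×0 + 0 = -2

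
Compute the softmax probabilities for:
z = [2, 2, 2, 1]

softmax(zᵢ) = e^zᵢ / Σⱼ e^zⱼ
p = [0.2969, 0.2969, 0.2969, 0.1092]

exp(z) = [7.389, 7.389, 7.389, 2.718]
Sum = 24.89
p = [0.2969, 0.2969, 0.2969, 0.1092]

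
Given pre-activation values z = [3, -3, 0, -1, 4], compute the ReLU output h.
h = [3, 0, 0, 0, 4]

ReLU applied element-wise: max(0,3)=3, max(0,-3)=0, max(0,0)=0, max(0,-1)=0, max(0,4)=4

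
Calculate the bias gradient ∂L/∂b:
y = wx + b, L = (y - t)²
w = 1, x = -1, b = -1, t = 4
∂L/∂b = -12

y = wx + b = (1)(-1) + -1 = -2
∂L/∂y = 2(y - t) = 2(-2 - 4) = -12
∂y/∂b = 1
∂L/∂b = ∂L/∂y · ∂y/∂b = -12 × 1 = -12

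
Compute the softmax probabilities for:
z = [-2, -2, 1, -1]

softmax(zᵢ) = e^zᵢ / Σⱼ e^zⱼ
p = [0.0403, 0.0403, 0.8098, 0.1096]

exp(z) = [0.1353, 0.1353, 2.718, 0.3679]
Sum = 3.357
p = [0.0403, 0.0403, 0.8098, 0.1096]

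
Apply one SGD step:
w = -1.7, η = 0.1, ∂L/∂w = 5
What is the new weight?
w_new = -2.2

w_new = w - η·∂L/∂w = -1.7 - 0.1×(5) = -1.7 - (0.5) = -2.2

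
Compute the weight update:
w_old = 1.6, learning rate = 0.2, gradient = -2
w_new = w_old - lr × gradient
w_new = 2

w_new = w - η·∂L/∂w = 1.6 - 0.2×(-2) = 1.6 - (-0.4) = 2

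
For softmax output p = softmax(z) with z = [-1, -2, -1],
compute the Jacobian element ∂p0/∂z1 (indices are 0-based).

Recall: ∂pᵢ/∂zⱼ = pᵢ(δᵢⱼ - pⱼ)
∂p0/∂z1 = -0.06561

p = softmax(z) = [0.4223, 0.1554, 0.4223]
p0 = 0.4223, p1 = 0.1554

∂p0/∂z1 = -p0 × p1 = -0.4223 × 0.1554 = -0.06561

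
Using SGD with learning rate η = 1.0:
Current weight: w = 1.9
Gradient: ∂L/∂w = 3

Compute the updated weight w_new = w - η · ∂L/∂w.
w_new = -1.1

w_new = w - η·∂L/∂w = 1.9 - 1.0×(3) = 1.9 - (3) = -1.1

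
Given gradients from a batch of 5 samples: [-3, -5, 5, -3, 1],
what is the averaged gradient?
Average gradient = -1

Average = (1/5)(-3 + -5 + 5 + -3 + 1) = -5/5 = -1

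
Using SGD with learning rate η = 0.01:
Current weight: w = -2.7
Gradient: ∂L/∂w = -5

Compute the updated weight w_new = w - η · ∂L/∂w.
w_new = -2.65

w_new = w - η·∂L/∂w = -2.7 - 0.01×(-5) = -2.7 - (-0.05) = -2.65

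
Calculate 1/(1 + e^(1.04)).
0.2611

sigmoid(-1.04) = 1/(1 + e^(1.04)) = 1/(1 + 2.829) = 0.2611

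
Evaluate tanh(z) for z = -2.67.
-0.9905

tanh(-2.67) = (e^(-2.67) - e^(2.67))/(e^(-2.67) + e^(2.67)) = -0.9905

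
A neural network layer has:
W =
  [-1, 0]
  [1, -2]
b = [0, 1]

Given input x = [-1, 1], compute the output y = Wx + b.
y = [1, -2]

Wx = [-1×-1 + 0×1, 1×-1 + -2×1]
   = [1, -3]
y = Wx + b = [1 + 0, -3 + 1] = [1, -2]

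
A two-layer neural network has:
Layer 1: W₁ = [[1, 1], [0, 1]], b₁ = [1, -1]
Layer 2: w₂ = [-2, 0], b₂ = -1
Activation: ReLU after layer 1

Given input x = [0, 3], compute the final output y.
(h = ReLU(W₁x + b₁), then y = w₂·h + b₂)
y = -9

Layer 1 pre-activation: z₁ = [4, 2]
After ReLU: h = [4, 2]
Layer 2 output: y = -2×4 + 0×2 + -1 = -9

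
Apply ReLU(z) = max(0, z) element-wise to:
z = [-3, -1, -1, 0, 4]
h = [0, 0, 0, 0, 4]

ReLU applied element-wise: max(0,-3)=0, max(0,-1)=0, max(0,-1)=0, max(0,0)=0, max(0,4)=4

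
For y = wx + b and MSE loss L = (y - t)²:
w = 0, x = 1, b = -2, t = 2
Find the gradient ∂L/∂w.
∂L/∂w = -8

y = wx + b = (0)(1) + -2 = -2
∂L/∂y = 2(y - t) = 2(-2 - 2) = -8
∂y/∂w = x = 1
∂L/∂w = ∂L/∂y · ∂y/∂w = -8 × 1 = -8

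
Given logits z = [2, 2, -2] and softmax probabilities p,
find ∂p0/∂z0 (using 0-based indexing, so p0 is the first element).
∂p0/∂z0 = 0.25

p = softmax(z) = [0.4955, 0.4955, 0.009075]
p0 = 0.4955

∂p0/∂z0 = p0(1 - p0) = 0.4955 × (1 - 0.4955) = 0.25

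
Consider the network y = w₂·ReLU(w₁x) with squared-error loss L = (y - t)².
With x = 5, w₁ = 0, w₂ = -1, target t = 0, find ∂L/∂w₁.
∂L/∂w₁ = 0

Forward pass:
z = w₁x = 0×5 = 0
h = ReLU(0) = 0
y = w₂h = -1×0 = 0

Backward pass:
∂L/∂y = 2(y - t) = 2(0 - 0) = 0
∂y/∂h = w₂ = -1
∂h/∂z = 0 (ReLU derivative)
∂z/∂w₁ = x = 5

∂L/∂w₁ = 0 × -1 × 0 × 5 = 0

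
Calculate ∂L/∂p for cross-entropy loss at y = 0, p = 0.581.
∂L/∂p = 2.387

∂L/∂p = -y/p + (1-y)/(1-p) = 0 + 1/0.419 = 2.387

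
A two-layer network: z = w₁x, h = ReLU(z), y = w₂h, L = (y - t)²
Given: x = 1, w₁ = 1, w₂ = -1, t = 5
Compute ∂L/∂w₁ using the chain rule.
∂L/∂w₁ = 12

Forward pass:
z = w₁x = 1×1 = 1
h = ReLU(1) = 1
y = w₂h = -1×1 = -1

Backward pass:
∂L/∂y = 2(y - t) = 2(-1 - 5) = -12
∂y/∂h = w₂ = -1
∂h/∂z = 1 (ReLU derivative)
∂z/∂w₁ = x = 1

∂L/∂w₁ = -12 × -1 × 1 × 1 = 12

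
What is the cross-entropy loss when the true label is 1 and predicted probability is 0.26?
L = 1.347

L = -1·log(0.26) - 0·log(0.74) = -log(0.26) = 1.347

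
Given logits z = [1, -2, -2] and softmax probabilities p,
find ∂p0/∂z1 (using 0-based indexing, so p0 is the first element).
∂p0/∂z1 = -0.04118

p = softmax(z) = [0.9094, 0.04528, 0.04528]
p0 = 0.9094, p1 = 0.04528

∂p0/∂z1 = -p0 × p1 = -0.9094 × 0.04528 = -0.04118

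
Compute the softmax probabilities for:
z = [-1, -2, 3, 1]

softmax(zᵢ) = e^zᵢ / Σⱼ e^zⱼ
p = [0.0158, 0.0058, 0.8618, 0.1166]

exp(z) = [0.3679, 0.1353, 20.09, 2.718]
Sum = 23.31
p = [0.0158, 0.0058, 0.8618, 0.1166]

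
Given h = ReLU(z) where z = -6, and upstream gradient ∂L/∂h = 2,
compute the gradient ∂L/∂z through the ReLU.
∂L/∂z = 0

h = ReLU(-6) = 0
Since z < 0: ∂h/∂z = 0
∂L/∂z = ∂L/∂h · ∂h/∂z = 2 × 0 = 0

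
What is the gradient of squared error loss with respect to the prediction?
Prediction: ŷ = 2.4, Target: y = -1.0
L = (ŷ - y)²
∂L/∂ŷ = 6.8

∂L/∂ŷ = 2(ŷ - y) = 2(2.4 - -1.0) = 2(3.4) = 6.8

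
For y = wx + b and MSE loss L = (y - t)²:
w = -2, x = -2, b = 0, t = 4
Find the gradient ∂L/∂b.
∂L/∂b = 0

y = wx + b = (-2)(-2) + 0 = 4
∂L/∂y = 2(y - t) = 2(4 - 4) = 0
∂y/∂b = 1
∂L/∂b = ∂L/∂y · ∂y/∂b = 0 × 1 = 0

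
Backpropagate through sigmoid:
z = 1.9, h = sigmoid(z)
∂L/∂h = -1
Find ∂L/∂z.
∂L/∂z = -0.1132

σ(1.9) = 0.8699
σ'(1.9) = σ(1.9)(1 - σ(1.9)) = 0.8699 × 0.1301 = 0.1132
∂L/∂z = ∂L/∂h · σ'(z) = -1 × 0.1132 = -0.1132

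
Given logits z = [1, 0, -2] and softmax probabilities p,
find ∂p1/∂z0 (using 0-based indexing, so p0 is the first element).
∂p1/∂z0 = -0.183

p = softmax(z) = [0.7054, 0.2595, 0.03512]
p1 = 0.2595, p0 = 0.7054

∂p1/∂z0 = -p1 × p0 = -0.2595 × 0.7054 = -0.183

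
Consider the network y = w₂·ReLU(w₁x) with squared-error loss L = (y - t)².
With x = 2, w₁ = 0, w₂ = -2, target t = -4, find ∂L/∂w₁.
∂L/∂w₁ = 0

Forward pass:
z = w₁x = 0×2 = 0
h = ReLU(0) = 0
y = w₂h = -2×0 = 0

Backward pass:
∂L/∂y = 2(y - t) = 2(0 - -4) = 8
∂y/∂h = w₂ = -2
∂h/∂z = 0 (ReLU derivative)
∂z/∂w₁ = x = 2

∂L/∂w₁ = 8 × -2 × 0 × 2 = 0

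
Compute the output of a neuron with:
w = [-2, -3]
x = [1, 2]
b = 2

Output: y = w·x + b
y = -6

y = (-2)(1) + (-3)(2) + 2 = -6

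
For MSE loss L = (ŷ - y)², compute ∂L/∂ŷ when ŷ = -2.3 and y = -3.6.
∂L/∂ŷ = 2.6

∂L/∂ŷ = 2(ŷ - y) = 2(-2.3 - -3.6) = 2(1.3) = 2.6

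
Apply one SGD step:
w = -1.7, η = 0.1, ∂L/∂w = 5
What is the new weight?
w_new = -2.2

w_new = w - η·∂L/∂w = -1.7 - 0.1×(5) = -1.7 - (0.5) = -2.2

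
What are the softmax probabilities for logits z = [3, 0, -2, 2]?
p = [0.702, 0.035, 0.0047, 0.2583]

exp(z) = [20.09, 1, 0.1353, 7.389]
Sum = 28.61
p = [0.702, 0.035, 0.0047, 0.2583]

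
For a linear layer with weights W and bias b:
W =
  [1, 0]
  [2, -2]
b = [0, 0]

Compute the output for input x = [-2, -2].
y = [-2, 0]

Wx = [1×-2 + 0×-2, 2×-2 + -2×-2]
   = [-2, 0]
y = Wx + b = [-2 + 0, 0 + 0] = [-2, 0]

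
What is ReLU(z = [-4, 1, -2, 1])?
h = [0, 1, 0, 1]

ReLU applied element-wise: max(0,-4)=0, max(0,1)=1, max(0,-2)=0, max(0,1)=1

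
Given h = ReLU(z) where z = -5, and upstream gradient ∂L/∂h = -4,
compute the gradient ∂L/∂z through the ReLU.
∂L/∂z = 0

h = ReLU(-5) = 0
Since z < 0: ∂h/∂z = 0
∂L/∂z = ∂L/∂h · ∂h/∂z = -4 × 0 = 0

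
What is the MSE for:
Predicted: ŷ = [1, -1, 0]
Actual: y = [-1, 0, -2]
MSE = 3

MSE = (1/3)((1--1)² + (-1-0)² + (0--2)²) = (1/3)(4 + 1 + 4) = 3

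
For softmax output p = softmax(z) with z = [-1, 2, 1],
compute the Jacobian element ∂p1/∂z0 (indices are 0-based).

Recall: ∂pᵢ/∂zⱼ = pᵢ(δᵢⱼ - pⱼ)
∂p1/∂z0 = -0.02477

p = softmax(z) = [0.03512, 0.7054, 0.2595]
p1 = 0.7054, p0 = 0.03512

∂p1/∂z0 = -p1 × p0 = -0.7054 × 0.03512 = -0.02477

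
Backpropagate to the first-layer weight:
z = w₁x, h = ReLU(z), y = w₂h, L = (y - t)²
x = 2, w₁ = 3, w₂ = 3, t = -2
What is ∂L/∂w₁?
∂L/∂w₁ = 240

Forward pass:
z = w₁x = 3×2 = 6
h = ReLU(6) = 6
y = w₂h = 3×6 = 18

Backward pass:
∂L/∂y = 2(y - t) = 2(18 - -2) = 40
∂y/∂h = w₂ = 3
∂h/∂z = 1 (ReLU derivative)
∂z/∂w₁ = x = 2

∂L/∂w₁ = 40 × 3 × 1 × 2 = 240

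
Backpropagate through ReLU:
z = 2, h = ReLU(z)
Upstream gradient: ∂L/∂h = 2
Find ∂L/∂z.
∂L/∂z = 2

h = ReLU(2) = 2
Since z > 0: ∂h/∂z = 1
∂L/∂z = ∂L/∂h · ∂h/∂z = 2 × 1 = 2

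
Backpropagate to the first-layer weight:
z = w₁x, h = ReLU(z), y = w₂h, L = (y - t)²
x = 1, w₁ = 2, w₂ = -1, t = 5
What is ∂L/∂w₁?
∂L/∂w₁ = 14

Forward pass:
z = w₁x = 2×1 = 2
h = ReLU(2) = 2
y = w₂h = -1×2 = -2

Backward pass:
∂L/∂y = 2(y - t) = 2(-2 - 5) = -14
∂y/∂h = w₂ = -1
∂h/∂z = 1 (ReLU derivative)
∂z/∂w₁ = x = 1

∂L/∂w₁ = -14 × -1 × 1 × 1 = 14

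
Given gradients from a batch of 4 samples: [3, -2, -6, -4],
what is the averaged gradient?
Average gradient = -2.25

Average = (1/4)(3 + -2 + -6 + -4) = -9/4 = -2.25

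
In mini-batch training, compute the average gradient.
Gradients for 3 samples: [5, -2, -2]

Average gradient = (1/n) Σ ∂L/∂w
Average gradient = 0.3333

Average = (1/3)(5 + -2 + -2) = 1/3 = 0.3333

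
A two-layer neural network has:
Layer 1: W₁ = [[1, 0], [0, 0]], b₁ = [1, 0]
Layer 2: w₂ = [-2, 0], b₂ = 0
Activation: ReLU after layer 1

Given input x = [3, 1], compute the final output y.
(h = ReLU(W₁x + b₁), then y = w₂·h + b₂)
y = -8

Layer 1 pre-activation: z₁ = [4, 0]
After ReLU: h = [4, 0]
Layer 2 output: y = -2×4 + 0×0 + 0 = -8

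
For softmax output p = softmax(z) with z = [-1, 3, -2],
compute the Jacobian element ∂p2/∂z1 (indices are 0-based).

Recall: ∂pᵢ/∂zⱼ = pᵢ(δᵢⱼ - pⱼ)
∂p2/∂z1 = -0.006413

p = softmax(z) = [0.01787, 0.9756, 0.006573]
p2 = 0.006573, p1 = 0.9756

∂p2/∂z1 = -p2 × p1 = -0.006573 × 0.9756 = -0.006413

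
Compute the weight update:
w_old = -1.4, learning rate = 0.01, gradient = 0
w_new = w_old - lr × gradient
w_new = -1.4

w_new = w - η·∂L/∂w = -1.4 - 0.01×(0) = -1.4 - (0) = -1.4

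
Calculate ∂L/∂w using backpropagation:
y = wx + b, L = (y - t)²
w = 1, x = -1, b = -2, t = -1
∂L/∂w = 4

y = wx + b = (1)(-1) + -2 = -3
∂L/∂y = 2(y - t) = 2(-3 - -1) = -4
∂y/∂w = x = -1
∂L/∂w = ∂L/∂y · ∂y/∂w = -4 × -1 = 4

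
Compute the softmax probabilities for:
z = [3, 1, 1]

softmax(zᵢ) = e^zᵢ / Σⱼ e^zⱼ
p = [0.787, 0.1065, 0.1065]

exp(z) = [20.09, 2.718, 2.718]
Sum = 25.52
p = [0.787, 0.1065, 0.1065]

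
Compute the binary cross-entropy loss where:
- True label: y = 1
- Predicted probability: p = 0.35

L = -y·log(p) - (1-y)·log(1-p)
L = 1.05

L = -1·log(0.35) - 0·log(0.65) = -log(0.35) = 1.05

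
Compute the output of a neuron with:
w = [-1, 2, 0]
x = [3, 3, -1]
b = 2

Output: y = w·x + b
y = 5

y = (-1)(3) + (2)(3) + (0)(-1) + 2 = 5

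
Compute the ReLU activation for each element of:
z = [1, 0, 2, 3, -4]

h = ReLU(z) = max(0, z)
h = [1, 0, 2, 3, 0]

ReLU applied element-wise: max(0,1)=1, max(0,0)=0, max(0,2)=2, max(0,3)=3, max(0,-4)=0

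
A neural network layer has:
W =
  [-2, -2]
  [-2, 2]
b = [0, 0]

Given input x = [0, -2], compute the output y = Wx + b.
y = [4, -4]

Wx = [-2×0 + -2×-2, -2×0 + 2×-2]
   = [4, -4]
y = Wx + b = [4 + 0, -4 + 0] = [4, -4]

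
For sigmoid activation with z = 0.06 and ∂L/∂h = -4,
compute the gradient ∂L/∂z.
∂L/∂z = -0.9991

σ(0.06) = 0.515
σ'(0.06) = σ(0.06)(1 - σ(0.06)) = 0.515 × 0.485 = 0.2498
∂L/∂z = ∂L/∂h · σ'(z) = -4 × 0.2498 = -0.9991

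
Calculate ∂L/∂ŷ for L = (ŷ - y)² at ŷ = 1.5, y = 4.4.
∂L/∂ŷ = -5.8

∂L/∂ŷ = 2(ŷ - y) = 2(1.5 - 4.4) = 2(-2.9) = -5.8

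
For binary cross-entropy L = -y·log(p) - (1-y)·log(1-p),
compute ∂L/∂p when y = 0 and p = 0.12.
∂L/∂p = 1.136

∂L/∂p = -y/p + (1-y)/(1-p) = 0 + 1/0.88 = 1.136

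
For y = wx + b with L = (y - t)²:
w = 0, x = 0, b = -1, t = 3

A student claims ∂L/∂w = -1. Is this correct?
Incorrect

y = (0)(0) + -1 = -1
∂L/∂y = 2(y - t) = 2(-1 - 3) = -8
∂y/∂w = x = 0
∂L/∂w = -8 × 0 = 0

Claimed value: -1
Incorrect: The correct gradient is 0.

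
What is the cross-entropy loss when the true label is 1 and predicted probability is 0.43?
L = 0.844

L = -1·log(0.43) - 0·log(0.57) = -log(0.43) = 0.844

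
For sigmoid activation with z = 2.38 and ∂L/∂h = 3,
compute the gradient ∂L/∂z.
∂L/∂z = 0.2326

σ(2.38) = 0.9153
σ'(2.38) = σ(2.38)(1 - σ(2.38)) = 0.9153 × 0.08471 = 0.07753
∂L/∂z = ∂L/∂h · σ'(z) = 3 × 0.07753 = 0.2326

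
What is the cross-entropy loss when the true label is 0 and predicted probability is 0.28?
L = 0.3285

L = -0·log(0.28) - 1·log(0.72) = -log(0.72) = 0.3285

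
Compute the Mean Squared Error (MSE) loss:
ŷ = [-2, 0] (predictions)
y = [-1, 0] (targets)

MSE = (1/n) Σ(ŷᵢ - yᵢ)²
MSE = 0.5

MSE = (1/2)((-2--1)² + (0-0)²) = (1/2)(1 + 0) = 0.5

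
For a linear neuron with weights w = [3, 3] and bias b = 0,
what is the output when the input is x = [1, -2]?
y = -3

y = (3)(1) + (3)(-2) + 0 = -3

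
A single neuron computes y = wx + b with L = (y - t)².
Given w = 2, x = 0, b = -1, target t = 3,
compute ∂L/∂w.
∂L/∂w = 0

y = wx + b = (2)(0) + -1 = -1
∂L/∂y = 2(y - t) = 2(-1 - 3) = -8
∂y/∂w = x = 0
∂L/∂w = ∂L/∂y · ∂y/∂w = -8 × 0 = 0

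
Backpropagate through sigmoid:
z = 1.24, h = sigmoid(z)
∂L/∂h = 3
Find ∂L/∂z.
∂L/∂z = 0.5222

σ(1.24) = 0.7756
σ'(1.24) = σ(1.24)(1 - σ(1.24)) = 0.7756 × 0.2244 = 0.1741
∂L/∂z = ∂L/∂h · σ'(z) = 3 × 0.1741 = 0.5222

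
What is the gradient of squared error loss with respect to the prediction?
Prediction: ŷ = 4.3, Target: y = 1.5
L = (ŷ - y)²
∂L/∂ŷ = 5.6

∂L/∂ŷ = 2(ŷ - y) = 2(4.3 - 1.5) = 2(2.8) = 5.6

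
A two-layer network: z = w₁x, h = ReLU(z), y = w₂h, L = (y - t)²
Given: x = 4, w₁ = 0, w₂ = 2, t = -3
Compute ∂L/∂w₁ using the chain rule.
∂L/∂w₁ = 0

Forward pass:
z = w₁x = 0×4 = 0
h = ReLU(0) = 0
y = w₂h = 2×0 = 0

Backward pass:
∂L/∂y = 2(y - t) = 2(0 - -3) = 6
∂y/∂h = w₂ = 2
∂h/∂z = 0 (ReLU derivative)
∂z/∂w₁ = x = 4

∂L/∂w₁ = 6 × 2 × 0 × 4 = 0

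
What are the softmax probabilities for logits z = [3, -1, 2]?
p = [0.7214, 0.0132, 0.2654]

exp(z) = [20.09, 0.3679, 7.389]
Sum = 27.84
p = [0.7214, 0.0132, 0.2654]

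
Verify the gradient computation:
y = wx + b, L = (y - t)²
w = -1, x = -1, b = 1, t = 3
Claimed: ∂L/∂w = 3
Incorrect

y = (-1)(-1) + 1 = 2
∂L/∂y = 2(y - t) = 2(2 - 3) = -2
∂y/∂w = x = -1
∂L/∂w = -2 × -1 = 2

Claimed value: 3
Incorrect: The correct gradient is 2.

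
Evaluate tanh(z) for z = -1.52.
-0.9087

tanh(-1.52) = (e^(-1.52) - e^(1.52))/(e^(-1.52) + e^(1.52)) = -0.9087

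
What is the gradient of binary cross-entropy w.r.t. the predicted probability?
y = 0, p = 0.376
∂L/∂p = 1.603

∂L/∂p = -y/p + (1-y)/(1-p) = 0 + 1/0.624 = 1.603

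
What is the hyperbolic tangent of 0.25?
0.2449

tanh(0.25) = (e^(0.25) - e^(-0.25))/(e^(0.25) + e^(-0.25)) = 0.2449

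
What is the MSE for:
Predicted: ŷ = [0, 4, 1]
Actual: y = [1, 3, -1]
MSE = 2

MSE = (1/3)((0-1)² + (4-3)² + (1--1)²) = (1/3)(1 + 1 + 4) = 2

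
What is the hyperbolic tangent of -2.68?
-0.9906

tanh(-2.68) = (e^(-2.68) - e^(2.68))/(e^(-2.68) + e^(2.68)) = -0.9906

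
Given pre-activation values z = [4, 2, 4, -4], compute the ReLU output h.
h = [4, 2, 4, 0]

ReLU applied element-wise: max(0,4)=4, max(0,2)=2, max(0,4)=4, max(0,-4)=0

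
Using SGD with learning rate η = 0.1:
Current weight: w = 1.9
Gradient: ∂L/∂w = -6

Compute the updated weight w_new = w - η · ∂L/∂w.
w_new = 2.5

w_new = w - η·∂L/∂w = 1.9 - 0.1×(-6) = 1.9 - (-0.6) = 2.5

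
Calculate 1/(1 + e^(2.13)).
0.1062

sigmoid(-2.13) = 1/(1 + e^(2.13)) = 1/(1 + 8.415) = 0.1062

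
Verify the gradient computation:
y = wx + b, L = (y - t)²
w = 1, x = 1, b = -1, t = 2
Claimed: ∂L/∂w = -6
Incorrect

y = (1)(1) + -1 = 0
∂L/∂y = 2(y - t) = 2(0 - 2) = -4
∂y/∂w = x = 1
∂L/∂w = -4 × 1 = -4

Claimed value: -6
Incorrect: The correct gradient is -4.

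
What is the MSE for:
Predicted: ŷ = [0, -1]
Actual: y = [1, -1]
MSE = 0.5

MSE = (1/2)((0-1)² + (-1--1)²) = (1/2)(1 + 0) = 0.5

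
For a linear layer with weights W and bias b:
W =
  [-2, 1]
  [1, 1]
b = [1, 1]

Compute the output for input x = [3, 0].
y = [-5, 4]

Wx = [-2×3 + 1×0, 1×3 + 1×0]
   = [-6, 3]
y = Wx + b = [-6 + 1, 3 + 1] = [-5, 4]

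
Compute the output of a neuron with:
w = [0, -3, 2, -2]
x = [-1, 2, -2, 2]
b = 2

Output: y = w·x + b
y = -12

y = (0)(-1) + (-3)(2) + (2)(-2) + (-2)(2) + 2 = -12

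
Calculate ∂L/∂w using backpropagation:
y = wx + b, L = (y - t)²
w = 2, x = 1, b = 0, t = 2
∂L/∂w = 0

y = wx + b = (2)(1) + 0 = 2
∂L/∂y = 2(y - t) = 2(2 - 2) = 0
∂y/∂w = x = 1
∂L/∂w = ∂L/∂y · ∂y/∂w = 0 × 1 = 0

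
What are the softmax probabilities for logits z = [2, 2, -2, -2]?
p = [0.491, 0.491, 0.009, 0.009]

exp(z) = [7.389, 7.389, 0.1353, 0.1353]
Sum = 15.05
p = [0.491, 0.491, 0.009, 0.009]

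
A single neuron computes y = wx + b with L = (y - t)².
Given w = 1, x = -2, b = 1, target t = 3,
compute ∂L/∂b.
∂L/∂b = -8

y = wx + b = (1)(-2) + 1 = -1
∂L/∂y = 2(y - t) = 2(-1 - 3) = -8
∂y/∂b = 1
∂L/∂b = ∂L/∂y · ∂y/∂b = -8 × 1 = -8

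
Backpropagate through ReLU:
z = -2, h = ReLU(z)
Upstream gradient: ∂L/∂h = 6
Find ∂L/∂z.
∂L/∂z = 0

h = ReLU(-2) = 0
Since z < 0: ∂h/∂z = 0
∂L/∂z = ∂L/∂h · ∂h/∂z = 6 × 0 = 0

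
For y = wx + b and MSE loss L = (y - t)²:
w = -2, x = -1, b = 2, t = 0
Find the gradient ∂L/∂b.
∂L/∂b = 8

y = wx + b = (-2)(-1) + 2 = 4
∂L/∂y = 2(y - t) = 2(4 - 0) = 8
∂y/∂b = 1
∂L/∂b = ∂L/∂y · ∂y/∂b = 8 × 1 = 8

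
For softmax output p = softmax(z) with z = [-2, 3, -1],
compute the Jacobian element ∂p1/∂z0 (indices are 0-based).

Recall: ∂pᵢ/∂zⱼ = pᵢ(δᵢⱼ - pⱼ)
∂p1/∂z0 = -0.006413

p = softmax(z) = [0.006573, 0.9756, 0.01787]
p1 = 0.9756, p0 = 0.006573

∂p1/∂z0 = -p1 × p0 = -0.9756 × 0.006573 = -0.006413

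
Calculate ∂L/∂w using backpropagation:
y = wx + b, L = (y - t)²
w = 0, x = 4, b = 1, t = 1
∂L/∂w = 0

y = wx + b = (0)(4) + 1 = 1
∂L/∂y = 2(y - t) = 2(1 - 1) = 0
∂y/∂w = x = 4
∂L/∂w = ∂L/∂y · ∂y/∂w = 0 × 4 = 0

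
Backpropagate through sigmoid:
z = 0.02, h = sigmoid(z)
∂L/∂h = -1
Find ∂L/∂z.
∂L/∂z = -0.25

σ(0.02) = 0.505
σ'(0.02) = σ(0.02)(1 - σ(0.02)) = 0.505 × 0.495 = 0.25
∂L/∂z = ∂L/∂h · σ'(z) = -1 × 0.25 = -0.25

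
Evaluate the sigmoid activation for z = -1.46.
0.1885

sigmoid(-1.46) = 1/(1 + e^(1.46)) = 1/(1 + 4.306) = 0.1885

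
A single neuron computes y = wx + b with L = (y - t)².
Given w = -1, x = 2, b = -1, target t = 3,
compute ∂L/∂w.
∂L/∂w = -24

y = wx + b = (-1)(2) + -1 = -3
∂L/∂y = 2(y - t) = 2(-3 - 3) = -12
∂y/∂w = x = 2
∂L/∂w = ∂L/∂y · ∂y/∂w = -12 × 2 = -24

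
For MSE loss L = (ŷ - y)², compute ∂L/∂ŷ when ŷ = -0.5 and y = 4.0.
∂L/∂ŷ = -9.0

∂L/∂ŷ = 2(ŷ - y) = 2(-0.5 - 4.0) = 2(-4.5) = -9.0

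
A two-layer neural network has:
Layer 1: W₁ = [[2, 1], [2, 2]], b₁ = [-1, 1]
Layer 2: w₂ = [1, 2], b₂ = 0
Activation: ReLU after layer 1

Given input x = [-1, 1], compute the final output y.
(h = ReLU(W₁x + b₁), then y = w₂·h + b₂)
y = 2

Layer 1 pre-activation: z₁ = [-2, 1]
After ReLU: h = [0, 1]
Layer 2 output: y = 1×0 + 2×1 + 0 = 2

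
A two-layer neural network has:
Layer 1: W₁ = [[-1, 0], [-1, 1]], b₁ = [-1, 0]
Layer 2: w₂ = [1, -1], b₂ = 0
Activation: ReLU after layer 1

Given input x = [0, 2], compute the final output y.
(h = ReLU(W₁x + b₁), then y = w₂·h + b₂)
y = -2

Layer 1 pre-activation: z₁ = [-1, 2]
After ReLU: h = [0, 2]
Layer 2 output: y = 1×0 + -1×2 + 0 = -2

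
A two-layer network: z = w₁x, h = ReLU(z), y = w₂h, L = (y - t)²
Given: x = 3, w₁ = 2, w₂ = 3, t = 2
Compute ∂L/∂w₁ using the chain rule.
∂L/∂w₁ = 288

Forward pass:
z = w₁x = 2×3 = 6
h = ReLU(6) = 6
y = w₂h = 3×6 = 18

Backward pass:
∂L/∂y = 2(y - t) = 2(18 - 2) = 32
∂y/∂h = w₂ = 3
∂h/∂z = 1 (ReLU derivative)
∂z/∂w₁ = x = 3

∂L/∂w₁ = 32 × 3 × 1 × 3 = 288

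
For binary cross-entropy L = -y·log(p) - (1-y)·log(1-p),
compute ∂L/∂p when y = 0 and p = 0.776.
∂L/∂p = 4.464

∂L/∂p = -y/p + (1-y)/(1-p) = 0 + 1/0.224 = 4.464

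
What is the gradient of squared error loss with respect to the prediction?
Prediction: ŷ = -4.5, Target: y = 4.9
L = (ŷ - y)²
∂L/∂ŷ = -18.8

∂L/∂ŷ = 2(ŷ - y) = 2(-4.5 - 4.9) = 2(-9.4) = -18.8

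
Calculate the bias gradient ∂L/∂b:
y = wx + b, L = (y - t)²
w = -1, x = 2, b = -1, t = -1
∂L/∂b = -4

y = wx + b = (-1)(2) + -1 = -3
∂L/∂y = 2(y - t) = 2(-3 - -1) = -4
∂y/∂b = 1
∂L/∂b = ∂L/∂y · ∂y/∂b = -4 × 1 = -4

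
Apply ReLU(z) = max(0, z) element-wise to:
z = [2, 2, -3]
h = [2, 2, 0]

ReLU applied element-wise: max(0,2)=2, max(0,2)=2, max(0,-3)=0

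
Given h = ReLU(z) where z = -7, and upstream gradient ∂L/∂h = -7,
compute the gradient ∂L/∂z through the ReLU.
∂L/∂z = 0

h = ReLU(-7) = 0
Since z < 0: ∂h/∂z = 0
∂L/∂z = ∂L/∂h · ∂h/∂z = -7 × 0 = 0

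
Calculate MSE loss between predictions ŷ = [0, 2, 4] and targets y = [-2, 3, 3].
MSE = 2

MSE = (1/3)((0--2)² + (2-3)² + (4-3)²) = (1/3)(4 + 1 + 1) = 2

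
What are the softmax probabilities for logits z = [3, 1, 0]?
p = [0.8438, 0.1142, 0.042]

exp(z) = [20.09, 2.718, 1]
Sum = 23.8
p = [0.8438, 0.1142, 0.042]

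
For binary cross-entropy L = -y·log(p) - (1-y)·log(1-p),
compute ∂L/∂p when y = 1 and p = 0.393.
∂L/∂p = -2.545

∂L/∂p = -y/p + (1-y)/(1-p) = -1/0.393 + 0 = -2.545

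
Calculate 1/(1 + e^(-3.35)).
0.9661

sigmoid(3.35) = 1/(1 + e^(-3.35)) = 1/(1 + 0.03508) = 0.9661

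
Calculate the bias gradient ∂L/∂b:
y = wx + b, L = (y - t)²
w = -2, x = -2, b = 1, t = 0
∂L/∂b = 10

y = wx + b = (-2)(-2) + 1 = 5
∂L/∂y = 2(y - t) = 2(5 - 0) = 10
∂y/∂b = 1
∂L/∂b = ∂L/∂y · ∂y/∂b = 10 × 1 = 10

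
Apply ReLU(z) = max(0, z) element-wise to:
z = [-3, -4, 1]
h = [0, 0, 1]

ReLU applied element-wise: max(0,-3)=0, max(0,-4)=0, max(0,1)=1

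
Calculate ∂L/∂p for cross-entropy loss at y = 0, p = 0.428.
∂L/∂p = 1.748

∂L/∂p = -y/p + (1-y)/(1-p) = 0 + 1/0.572 = 1.748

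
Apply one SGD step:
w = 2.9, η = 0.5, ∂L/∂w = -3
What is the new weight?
w_new = 4.4

w_new = w - η·∂L/∂w = 2.9 - 0.5×(-3) = 2.9 - (-1.5) = 4.4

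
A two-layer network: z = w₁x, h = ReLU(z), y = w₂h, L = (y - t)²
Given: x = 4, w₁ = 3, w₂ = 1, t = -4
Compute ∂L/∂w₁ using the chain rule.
∂L/∂w₁ = 128

Forward pass:
z = w₁x = 3×4 = 12
h = ReLU(12) = 12
y = w₂h = 1×12 = 12

Backward pass:
∂L/∂y = 2(y - t) = 2(12 - -4) = 32
∂y/∂h = w₂ = 1
∂h/∂z = 1 (ReLU derivative)
∂z/∂w₁ = x = 4

∂L/∂w₁ = 32 × 1 × 1 × 4 = 128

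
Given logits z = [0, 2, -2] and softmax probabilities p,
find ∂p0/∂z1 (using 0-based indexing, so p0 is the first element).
∂p0/∂z1 = -0.1017

p = softmax(z) = [0.1173, 0.8668, 0.01588]
p0 = 0.1173, p1 = 0.8668

∂p0/∂z1 = -p0 × p1 = -0.1173 × 0.8668 = -0.1017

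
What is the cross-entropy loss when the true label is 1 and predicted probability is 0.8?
L = 0.2231

L = -1·log(0.8) - 0·log(0.2) = -log(0.8) = 0.2231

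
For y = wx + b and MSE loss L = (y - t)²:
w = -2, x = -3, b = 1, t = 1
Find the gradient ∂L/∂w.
∂L/∂w = -36

y = wx + b = (-2)(-3) + 1 = 7
∂L/∂y = 2(y - t) = 2(7 - 1) = 12
∂y/∂w = x = -3
∂L/∂w = ∂L/∂y · ∂y/∂w = 12 × -3 = -36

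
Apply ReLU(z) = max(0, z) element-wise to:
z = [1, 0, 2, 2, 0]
h = [1, 0, 2, 2, 0]

ReLU applied element-wise: max(0,1)=1, max(0,0)=0, max(0,2)=2, max(0,2)=2, max(0,0)=0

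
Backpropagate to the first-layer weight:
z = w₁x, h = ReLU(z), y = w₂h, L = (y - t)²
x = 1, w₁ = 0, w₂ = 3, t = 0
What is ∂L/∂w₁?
∂L/∂w₁ = 0

Forward pass:
z = w₁x = 0×1 = 0
h = ReLU(0) = 0
y = w₂h = 3×0 = 0

Backward pass:
∂L/∂y = 2(y - t) = 2(0 - 0) = 0
∂y/∂h = w₂ = 3
∂h/∂z = 0 (ReLU derivative)
∂z/∂w₁ = x = 1

∂L/∂w₁ = 0 × 3 × 0 × 1 = 0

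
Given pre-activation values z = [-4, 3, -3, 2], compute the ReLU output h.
h = [0, 3, 0, 2]

ReLU applied element-wise: max(0,-4)=0, max(0,3)=3, max(0,-3)=0, max(0,2)=2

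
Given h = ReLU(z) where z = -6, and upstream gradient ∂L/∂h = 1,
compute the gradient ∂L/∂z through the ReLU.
∂L/∂z = 0

h = ReLU(-6) = 0
Since z < 0: ∂h/∂z = 0
∂L/∂z = ∂L/∂h · ∂h/∂z = 1 × 0 = 0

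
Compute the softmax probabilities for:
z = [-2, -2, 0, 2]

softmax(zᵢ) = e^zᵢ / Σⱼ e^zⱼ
p = [0.0156, 0.0156, 0.1155, 0.8533]

exp(z) = [0.1353, 0.1353, 1, 7.389]
Sum = 8.66
p = [0.0156, 0.0156, 0.1155, 0.8533]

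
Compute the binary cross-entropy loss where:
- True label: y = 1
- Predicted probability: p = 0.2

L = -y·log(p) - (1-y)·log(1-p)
L = 1.609

L = -1·log(0.2) - 0·log(0.8) = -log(0.2) = 1.609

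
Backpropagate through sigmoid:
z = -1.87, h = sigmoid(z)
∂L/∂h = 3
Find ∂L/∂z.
∂L/∂z = 0.3471

σ(-1.87) = 0.1335
σ'(-1.87) = σ(-1.87)(1 - σ(-1.87)) = 0.1335 × 0.8665 = 0.1157
∂L/∂z = ∂L/∂h · σ'(z) = 3 × 0.1157 = 0.3471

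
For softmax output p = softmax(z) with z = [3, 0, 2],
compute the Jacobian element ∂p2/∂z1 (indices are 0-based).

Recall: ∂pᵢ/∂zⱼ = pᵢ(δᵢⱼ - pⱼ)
∂p2/∂z1 = -0.009113

p = softmax(z) = [0.7054, 0.03512, 0.2595]
p2 = 0.2595, p1 = 0.03512

∂p2/∂z1 = -p2 × p1 = -0.2595 × 0.03512 = -0.009113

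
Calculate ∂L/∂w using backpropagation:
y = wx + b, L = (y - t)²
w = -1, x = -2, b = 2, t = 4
∂L/∂w = 0

y = wx + b = (-1)(-2) + 2 = 4
∂L/∂y = 2(y - t) = 2(4 - 4) = 0
∂y/∂w = x = -2
∂L/∂w = ∂L/∂y · ∂y/∂w = 0 × -2 = 0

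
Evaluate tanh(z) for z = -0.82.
-0.6751

tanh(-0.82) = (e^(-0.82) - e^(0.82))/(e^(-0.82) + e^(0.82)) = -0.6751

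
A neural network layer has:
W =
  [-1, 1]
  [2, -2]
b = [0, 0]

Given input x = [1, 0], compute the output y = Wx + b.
y = [-1, 2]

Wx = [-1×1 + 1×0, 2×1 + -2×0]
   = [-1, 2]
y = Wx + b = [-1 + 0, 2 + 0] = [-1, 2]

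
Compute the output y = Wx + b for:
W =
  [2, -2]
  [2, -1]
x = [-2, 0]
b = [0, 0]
y = [-4, -4]

Wx = [2×-2 + -2×0, 2×-2 + -1×0]
   = [-4, -4]
y = Wx + b = [-4 + 0, -4 + 0] = [-4, -4]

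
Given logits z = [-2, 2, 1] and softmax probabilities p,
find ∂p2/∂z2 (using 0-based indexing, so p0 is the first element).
∂p2/∂z2 = 0.195

p = softmax(z) = [0.01321, 0.7214, 0.2654]
p2 = 0.2654

∂p2/∂z2 = p2(1 - p2) = 0.2654 × (1 - 0.2654) = 0.195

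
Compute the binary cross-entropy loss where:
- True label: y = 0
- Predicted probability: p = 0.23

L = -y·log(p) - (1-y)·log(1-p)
L = 0.2614

L = -0·log(0.23) - 1·log(0.77) = -log(0.77) = 0.2614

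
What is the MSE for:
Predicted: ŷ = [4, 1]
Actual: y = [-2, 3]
MSE = 20

MSE = (1/2)((4--2)² + (1-3)²) = (1/2)(36 + 4) = 20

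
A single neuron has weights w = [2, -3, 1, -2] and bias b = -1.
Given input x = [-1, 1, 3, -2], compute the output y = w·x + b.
y = 1

y = (2)(-1) + (-3)(1) + (1)(3) + (-2)(-2) + -1 = 1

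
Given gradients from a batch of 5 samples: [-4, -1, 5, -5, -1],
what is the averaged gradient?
Average gradient = -1.2

Average = (1/5)(-4 + -1 + 5 + -5 + -1) = -6/5 = -1.2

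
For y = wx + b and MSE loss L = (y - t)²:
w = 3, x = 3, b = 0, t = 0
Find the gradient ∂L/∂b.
∂L/∂b = 18

y = wx + b = (3)(3) + 0 = 9
∂L/∂y = 2(y - t) = 2(9 - 0) = 18
∂y/∂b = 1
∂L/∂b = ∂L/∂y · ∂y/∂b = 18 × 1 = 18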